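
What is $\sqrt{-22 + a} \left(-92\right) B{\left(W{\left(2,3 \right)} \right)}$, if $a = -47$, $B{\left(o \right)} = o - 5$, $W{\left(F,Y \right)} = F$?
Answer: $276 i \sqrt{69} \approx 2292.6 i$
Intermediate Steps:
$B{\left(o \right)} = -5 + o$
$\sqrt{-22 + a} \left(-92\right) B{\left(W{\left(2,3 \right)} \right)} = \sqrt{-22 - 47} \left(-92\right) \left(-5 + 2\right) = \sqrt{-69} \left(-92\right) \left(-3\right) = i \sqrt{69} \left(-92\right) \left(-3\right) = - 92 i \sqrt{69} \left(-3\right) = 276 i \sqrt{69}$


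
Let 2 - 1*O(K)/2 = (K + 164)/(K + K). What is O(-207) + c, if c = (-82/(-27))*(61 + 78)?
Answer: 264509/621 ≈ 425.94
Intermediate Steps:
O(K) = 4 - (164 + K)/K (O(K) = 4 - 2*(K + 164)/(K + K) = 4 - 2*(164 + K)/(2*K) = 4 - 2*(164 + K)*1/(2*K) = 4 - (164 + K)/K)
c = 11398/27 (c = -82*(-1/27)*139 = (82/27)*139 = 11398/27 ≈ 422.15)
O(-207) + c = (3 - 164/(-207)) + 11398/27 = (3 - 164*(-1/207)) + 11398/27 = (3 + 164/207) + 11398/27 = 785/207 + 11398/27 = 264509/621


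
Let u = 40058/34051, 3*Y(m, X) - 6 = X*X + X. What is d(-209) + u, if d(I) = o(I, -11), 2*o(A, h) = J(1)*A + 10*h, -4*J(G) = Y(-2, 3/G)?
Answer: 14018989/136204 ≈ 102.93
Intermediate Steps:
Y(m, X) = 2 + X/3 + X²/3 (Y(m, X) = 2 + (X*X + X)/3 = 2 + (X² + X)/3 = 2 + (X + X²)/3 = 2 + (X/3 + X²/3) = 2 + X/3 + X²/3)
J(G) = -½ - 3/(4*G²) - 1/(4*G) (J(G) = -(2 + (3/G)/3 + (3/G)²/3)/4 = -(2 + 1/G + (9/G²)/3)/4 = -(2 + 1/G + 3/G²)/4 = -½ - 3/(4*G²) - 1/(4*G))
u = 40058/34051 (u = 40058*(1/34051) = 40058/34051 ≈ 1.1764)
o(A, h) = 5*h - 3*A/4 (o(A, h) = (((¼)*(-3 - 1*1 - 2*1²)/1²)*A + 10*h)/2 = (((¼)*1*(-3 - 1 - 2*1))*A + 10*h)/2 = (((¼)*1*(-3 - 1 - 2))*A + 10*h)/2 = (((¼)*1*(-6))*A + 10*h)/2 = (-3*A/2 + 10*h)/2 = (10*h - 3*A/2)/2 = 5*h - 3*A/4)
d(I) = -55 - 3*I/4 (d(I) = 5*(-11) - 3*I/4 = -55 - 3*I/4)
d(-209) + u = (-55 - ¾*(-209)) + 40058/34051 = (-55 + 627/4) + 40058/34051 = 407/4 + 40058/34051 = 14018989/136204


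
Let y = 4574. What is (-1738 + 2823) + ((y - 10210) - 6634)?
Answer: -11185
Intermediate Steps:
(-1738 + 2823) + ((y - 10210) - 6634) = (-1738 + 2823) + ((4574 - 10210) - 6634) = 1085 + (-5636 - 6634) = 1085 - 12270 = -11185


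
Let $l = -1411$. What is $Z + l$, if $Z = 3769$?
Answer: $2358$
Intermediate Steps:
$Z + l = 3769 - 1411 = 2358$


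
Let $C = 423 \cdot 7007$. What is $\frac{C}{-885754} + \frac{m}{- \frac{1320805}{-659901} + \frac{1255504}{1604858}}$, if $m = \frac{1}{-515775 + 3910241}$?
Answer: $- \frac{3707769920406743893474014}{1108034870209410014815877} \approx -3.3463$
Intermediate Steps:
$m = \frac{1}{3394466} \approx 2.946 \cdot 10^{-7}$
$C = 2963961$
$\frac{C}{-885754} + \frac{m}{- \frac{1320805}{-659901} + \frac{1255504}{1604858}} = \frac{2963961}{-885754} + \frac{1}{3394466 \left(- \frac{1320805}{-659901} + \frac{1255504}{1604858}\right)} = 2963961 \left(- \frac{1}{885754}\right) + \frac{1}{3394466 \left(\left(-1320805\right) \left(- \frac{1}{659901}\right) + 1255504 \cdot \frac{1}{1604858}\right)} = - \frac{2963961}{885754} + \frac{1}{3394466 \left(\frac{1320805}{659901} + \frac{627752}{802429}\right)} = - \frac{2963961}{885754} + \frac{1}{3394466 \cdot \frac{1474106407897}{529523699529}} = - \frac{2963961}{885754} + \frac{1}{3394466} \cdot \frac{529523699529}{1474106407897} = - \frac{2963961}{885754} + \frac{529523699529}{5003804081988498002} = - \frac{3707769920406743893474014}{1108034870209410014815877}$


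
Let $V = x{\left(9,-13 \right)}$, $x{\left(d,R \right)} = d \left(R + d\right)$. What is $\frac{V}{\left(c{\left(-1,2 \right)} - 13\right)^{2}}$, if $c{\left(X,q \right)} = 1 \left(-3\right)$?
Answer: $- \frac{9}{64} \approx -0.14063$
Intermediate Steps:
$V = -36$ ($V = 9 \left(-13 + 9\right) = 9 \left(-4\right) = -36$)
$c{\left(X,q \right)} = -3$
$\frac{V}{\left(c{\left(-1,2 \right)} - 13\right)^{2}} = - \frac{36}{\left(-3 - 13\right)^{2}} = - \frac{36}{\left(-16\right)^{2}} = - \frac{36}{256} = \left(-36\right) \frac{1}{256} = - \frac{9}{64}$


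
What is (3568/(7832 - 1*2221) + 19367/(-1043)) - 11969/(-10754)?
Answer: -1058552171465/62935343842 ≈ -16.820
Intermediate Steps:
(3568/(7832 - 1*2221) + 19367/(-1043)) - 11969/(-10754) = (3568/(7832 - 2221) + 19367*(-1/1043)) - 11969*(-1/10754) = (3568/5611 - 19367/1043) + 11969/10754 = -104946813/5852273 + 11969/10754 = -1058552171465/62935343842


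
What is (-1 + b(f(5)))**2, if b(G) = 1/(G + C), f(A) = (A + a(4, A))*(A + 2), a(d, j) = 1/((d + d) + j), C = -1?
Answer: 190096/201601 ≈ 0.94293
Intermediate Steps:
a(d, j) = 1/(j + 2*d) (a(d, j) = 1/(2*d + j) = 1/(j + 2*d))
f(A) = (2 + A)*(A + 1/(8 + A)) (f(A) = (A + 1/(A + 2*4))*(A + 2) = (A + 1/(A + 8))*(2 + A) = (A + 1/(8 + A))*(2 + A) = (2 + A)*(A + 1/(8 + A)))
b(G) = 1/(-1 + G) (b(G) = 1/(G - 1) = 1/(-1 + G))
(-1 + b(f(5)))**2 = (-1 + 1/(-1 + (2 + 5 + 5*(2 + 5)*(8 + 5))/(8 + 5)))**2 = (-1 + 1/(-1 + (2 + 5 + 5*7*13)/13))**2 = (-1 + 1/(-1 + (2 + 5 + 455)/13))**2 = (-1 + 1/(-1 + (1/13)*462))**2 = (-1 + 1/(-1 + 462/13))**2 = (-1 + 1/(449/13))**2 = (-1 + 13/449)**2 = (-436/449)**2 = 190096/201601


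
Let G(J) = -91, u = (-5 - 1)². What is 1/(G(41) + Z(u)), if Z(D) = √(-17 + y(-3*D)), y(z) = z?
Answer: -91/8406 - 5*I*√5/8406 ≈ -0.010826 - 0.00133*I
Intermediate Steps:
u = 36 (u = (-6)² = 36)
Z(D) = √(-17 - 3*D)
1/(G(41) + Z(u)) = 1/(-91 + √(-17 - 3*36)) = 1/(-91 + √(-17 - 108)) = 1/(-91 + √(-125)) = 1/(-91 + 5*I*√5)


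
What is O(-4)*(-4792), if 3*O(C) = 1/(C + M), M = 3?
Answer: 4792/3 ≈ 1597.3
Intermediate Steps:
O(C) = 1/(3*(3 + C)) (O(C) = 1/(3*(C + 3)) = 1/(3*(3 + C)))
O(-4)*(-4792) = (1/(3*(3 - 4)))*(-4792) = ((⅓)/(-1))*(-4792) = ((⅓)*(-1))*(-4792) = -⅓*(-4792) = 4792/3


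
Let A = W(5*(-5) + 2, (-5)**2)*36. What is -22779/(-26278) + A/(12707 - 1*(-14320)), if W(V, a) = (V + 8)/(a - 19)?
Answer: 9734651/11273262 ≈ 0.86352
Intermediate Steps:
W(V, a) = (8 + V)/(-19 + a)
A = -90 (A = ((8 + (5*(-5) + 2))/(-19 + (-5)**2))*36 = ((8 + (-25 + 2))/(-19 + 25))*36 = ((8 - 23)/6)*36 = ((1/6)*(-15))*36 = -5/2*36 = -90)
-22779/(-26278) + A/(12707 - 1*(-14320)) = -22779/(-26278) - 90/(12707 - 1*(-14320)) = -22779*(-1/26278) - 90/(12707 + 14320) = 22779/26278 - 90/27027 = 22779/26278 - 90*1/27027 = 22779/26278 - 10/3003 = 9734651/11273262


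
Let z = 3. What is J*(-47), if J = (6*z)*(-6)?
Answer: 5076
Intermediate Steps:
J = -108 (J = (6*3)*(-6) = 18*(-6) = -108)
J*(-47) = -108*(-47) = 5076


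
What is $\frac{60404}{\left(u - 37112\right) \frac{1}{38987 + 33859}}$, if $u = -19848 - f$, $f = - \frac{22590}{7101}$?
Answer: $- \frac{1735874869788}{22469465} \approx -77255.0$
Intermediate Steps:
$f = - \frac{2510}{789}$ ($f = \left(-22590\right) \frac{1}{7101} = - \frac{2510}{789} \approx -3.1812$)
$u = - \frac{15657562}{789}$ ($u = -19848 - - \frac{2510}{789} = -19848 + \frac{2510}{789} = - \frac{15657562}{789} \approx -19845.0$)
$\frac{60404}{\left(u - 37112\right) \frac{1}{38987 + 33859}} = \frac{60404}{\left(- \frac{15657562}{789} - 37112\right) \frac{1}{38987 + 33859}} = \frac{60404}{\left(- \frac{44938930}{789}\right) \frac{1}{72846}} = \frac{60404}{- \frac{22469465}{28737747}} = 60404 \left(- \frac{28737747}{22469465}\right) = - \frac{1735874869788}{22469465}$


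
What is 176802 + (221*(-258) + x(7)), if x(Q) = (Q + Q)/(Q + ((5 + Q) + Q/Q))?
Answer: 1197847/10 ≈ 1.1978e+5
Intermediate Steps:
x(Q) = 2*Q/(6 + 2*Q) (x(Q) = (2*Q)/(Q + ((5 + Q) + 1)) = (2*Q)/(Q + (6 + Q)) = (2*Q)/(6 + 2*Q) = 2*Q/(6 + 2*Q))
176802 + (221*(-258) + x(7)) = 176802 + (221*(-258) + 7/(3 + 7)) = 176802 + (-57018 + 7/10) = 176802 - 570173/10 = 1197847/10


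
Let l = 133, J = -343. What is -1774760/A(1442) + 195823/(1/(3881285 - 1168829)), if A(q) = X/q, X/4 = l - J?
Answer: 9029718761861/17 ≈ 5.3116e+11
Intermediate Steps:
X = 1904 (X = 4*(133 - 1*(-343)) = 4*(133 + 343) = 4*476 = 1904)
A(q) = 1904/q
-1774760/A(1442) + 195823/(1/(3881285 - 1168829)) = -1774760/(1904/1442) + 195823/(1/(3881285 - 1168829)) = -1774760/(1904*(1/1442)) + 195823/(1/2712456) = -1774760/136/103 + 195823/(1/2712456) = -1774760*103/136 + 195823*2712456 = -22850035/17 + 531161271288 = 9029718761861/17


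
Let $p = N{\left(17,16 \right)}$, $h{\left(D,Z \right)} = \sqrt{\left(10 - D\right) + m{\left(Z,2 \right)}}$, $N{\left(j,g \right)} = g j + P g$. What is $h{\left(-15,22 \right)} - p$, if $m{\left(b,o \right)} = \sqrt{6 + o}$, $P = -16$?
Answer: $-16 + \sqrt{25 + 2 \sqrt{2}} \approx -10.725$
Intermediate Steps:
$N{\left(j,g \right)} = - 16 g + g j$ ($N{\left(j,g \right)} = g j - 16 g = - 16 g + g j$)
$h{\left(D,Z \right)} = \sqrt{10 - D + 2 \sqrt{2}}$ ($h{\left(D,Z \right)} = \sqrt{\left(10 - D\right) + \sqrt{6 + 2}} = \sqrt{\left(10 - D\right) + \sqrt{8}} = \sqrt{\left(10 - D\right) + 2 \sqrt{2}} = \sqrt{10 - D + 2 \sqrt{2}}$)
$p = 16$ ($p = 16 \left(-16 + 17\right) = 16 \cdot 1 = 16$)
$h{\left(-15,22 \right)} - p = \sqrt{10 - -15 + 2 \sqrt{2}} - 16 = \sqrt{10 + 15 + 2 \sqrt{2}} - 16 = \sqrt{25 + 2 \sqrt{2}} - 16 = -16 + \sqrt{25 + 2 \sqrt{2}}$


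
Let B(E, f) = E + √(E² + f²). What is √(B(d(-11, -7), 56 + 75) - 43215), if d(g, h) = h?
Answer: √(-43222 + √17210) ≈ 207.58*I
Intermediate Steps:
√(B(d(-11, -7), 56 + 75) - 43215) = √((-7 + √((-7)² + (56 + 75)²)) - 43215) = √((-7 + √(49 + 131²)) - 43215) = √((-7 + √(49 + 17161)) - 43215) = √((-7 + √17210) - 43215) = √(-43222 + √17210)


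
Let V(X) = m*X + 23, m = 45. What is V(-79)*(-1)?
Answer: 3532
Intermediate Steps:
V(X) = 23 + 45*X (V(X) = 45*X + 23 = 23 + 45*X)
V(-79)*(-1) = (23 + 45*(-79))*(-1) = (23 - 3555)*(-1) = -3532*(-1) = 3532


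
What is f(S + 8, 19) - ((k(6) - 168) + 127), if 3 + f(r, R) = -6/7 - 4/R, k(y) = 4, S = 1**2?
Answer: 4380/133 ≈ 32.932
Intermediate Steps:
S = 1
f(r, R) = -27/7 - 4/R (f(r, R) = -3 + (-6/7 - 4/R) = -27/7 - 4/R)
f(S + 8, 19) - ((k(6) - 168) + 127) = (-27/7 - 4/19) - ((4 - 168) + 127) = (-27/7 - 4*1/19) - (-164 + 127) = (-27/7 - 4/19) - 1*(-37) = -541/133 + 37 = 4380/133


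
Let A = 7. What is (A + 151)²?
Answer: 24964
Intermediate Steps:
(A + 151)² = (7 + 151)² = 158² = 24964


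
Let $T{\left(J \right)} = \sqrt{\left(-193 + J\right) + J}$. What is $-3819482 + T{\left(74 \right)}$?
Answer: $-3819482 + 3 i \sqrt{5} \approx -3.8195 \cdot 10^{6} + 6.7082 i$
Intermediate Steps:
$T{\left(J \right)} = \sqrt{-193 + 2 J}$
$-3819482 + T{\left(74 \right)} = -3819482 + \sqrt{-193 + 2 \cdot 74} = -3819482 + \sqrt{-193 + 148} = -3819482 + \sqrt{-45} = -3819482 + 3 i \sqrt{5}$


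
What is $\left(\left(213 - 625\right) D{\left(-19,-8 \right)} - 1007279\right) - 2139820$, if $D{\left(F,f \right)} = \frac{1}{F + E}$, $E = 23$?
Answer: $-3147202$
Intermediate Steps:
$D{\left(F,f \right)} = \frac{1}{23 + F}$ ($D{\left(F,f \right)} = \frac{1}{F + 23} = \frac{1}{23 + F}$)
$\left(\left(213 - 625\right) D{\left(-19,-8 \right)} - 1007279\right) - 2139820 = \left(\frac{213 - 625}{23 - 19} - 1007279\right) - 2139820 = \left(- \frac{412}{4} - 1007279\right) - 2139820 = \left(\left(-412\right) \frac{1}{4} - 1007279\right) - 2139820 = \left(-103 - 1007279\right) - 2139820 = -1007382 - 2139820 = -3147202$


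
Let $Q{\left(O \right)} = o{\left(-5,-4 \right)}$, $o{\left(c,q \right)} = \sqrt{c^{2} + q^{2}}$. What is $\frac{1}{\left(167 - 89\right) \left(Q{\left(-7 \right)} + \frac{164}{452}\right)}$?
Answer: $- \frac{113}{992784} + \frac{12769 \sqrt{41}}{40704144} \approx 0.0018949$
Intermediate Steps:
$Q{\left(O \right)} = \sqrt{41}$ ($Q{\left(O \right)} = \sqrt{\left(-5\right)^{2} + \left(-4\right)^{2}} = \sqrt{25 + 16} = \sqrt{41}$)
$\frac{1}{\left(167 - 89\right) \left(Q{\left(-7 \right)} + \frac{164}{452}\right)} = \frac{1}{\left(167 - 89\right) \left(\sqrt{41} + \frac{164}{452}\right)} = \frac{1}{78 \left(\sqrt{41} + 164 \cdot \frac{1}{452}\right)} = \frac{1}{78 \left(\sqrt{41} + \frac{41}{113}\right)} = \frac{1}{78 \left(\frac{41}{113} + \sqrt{41}\right)}$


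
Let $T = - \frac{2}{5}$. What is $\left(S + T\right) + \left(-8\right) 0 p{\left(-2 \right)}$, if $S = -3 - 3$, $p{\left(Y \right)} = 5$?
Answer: $- \frac{32}{5} \approx -6.4$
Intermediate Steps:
$T = - \frac{2}{5}$ ($T = \left(-2\right) \frac{1}{5} = - \frac{2}{5} \approx -0.4$)
$S = -6$ ($S = -3 - 3 = -6$)
$\left(S + T\right) + \left(-8\right) 0 p{\left(-2 \right)} = \left(-6 - \frac{2}{5}\right) + \left(-8\right) 0 \cdot 5 = - \frac{32}{5} + 0 \cdot 5 = - \frac{32}{5} + 0 = - \frac{32}{5}$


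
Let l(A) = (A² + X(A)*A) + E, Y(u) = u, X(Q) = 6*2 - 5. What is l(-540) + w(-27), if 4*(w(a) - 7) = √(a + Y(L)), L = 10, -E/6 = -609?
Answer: 291481 + I*√17/4 ≈ 2.9148e+5 + 1.0308*I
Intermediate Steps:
E = 3654 (E = -6*(-609) = 3654)
X(Q) = 7 (X(Q) = 12 - 5 = 7)
w(a) = 7 + √(10 + a)/4 (w(a) = 7 + √(a + 10)/4 = 7 + √(10 + a)/4)
l(A) = 3654 + A² + 7*A (l(A) = (A² + 7*A) + 3654 = 3654 + A² + 7*A)
l(-540) + w(-27) = (3654 + (-540)² + 7*(-540)) + (7 + √(10 - 27)/4) = (3654 + 291600 - 3780) + (7 + √(-17)/4) = 291474 + (7 + (I*√17)/4) = 291474 + (7 + I*√17/4) = 291481 + I*√17/4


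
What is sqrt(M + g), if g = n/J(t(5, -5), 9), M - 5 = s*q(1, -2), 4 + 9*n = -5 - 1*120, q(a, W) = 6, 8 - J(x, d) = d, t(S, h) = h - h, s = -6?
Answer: 5*I*sqrt(6)/3 ≈ 4.0825*I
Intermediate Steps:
t(S, h) = 0
J(x, d) = 8 - d
n = -43/3 (n = -4/9 + (-5 - 1*120)/9 = -4/9 + (-5 - 120)/9 = -4/9 + (1/9)*(-125) = -4/9 - 125/9 = -43/3 ≈ -14.333)
M = -31 (M = 5 - 6*6 = 5 - 36 = -31)
g = 43/3 (g = -43/(3*(8 - 1*9)) = -43/(3*(8 - 9)) = -43/3/(-1) = -43/3*(-1) = 43/3 ≈ 14.333)
sqrt(M + g) = sqrt(-31 + 43/3) = sqrt(-50/3) = 5*I*sqrt(6)/3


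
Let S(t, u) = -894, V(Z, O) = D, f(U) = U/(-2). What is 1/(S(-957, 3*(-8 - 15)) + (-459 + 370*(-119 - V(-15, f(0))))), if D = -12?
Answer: -1/40943 ≈ -2.4424e-5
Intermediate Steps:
f(U) = -U/2 (f(U) = U*(-½) = -U/2)
V(Z, O) = -12
1/(S(-957, 3*(-8 - 15)) + (-459 + 370*(-119 - V(-15, f(0))))) = 1/(-894 + (-459 + 370*(-119 - 1*(-12)))) = 1/(-894 + (-459 + 370*(-119 + 12))) = 1/(-894 + (-459 + 370*(-107))) = 1/(-894 + (-459 - 39590)) = 1/(-894 - 40049) = 1/(-40943) = -1/40943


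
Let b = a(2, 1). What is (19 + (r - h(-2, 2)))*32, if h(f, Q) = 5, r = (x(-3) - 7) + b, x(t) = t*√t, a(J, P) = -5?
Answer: 64 - 96*I*√3 ≈ 64.0 - 166.28*I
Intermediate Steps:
b = -5
x(t) = t^(3/2)
r = -12 - 3*I*√3 (r = ((-3)^(3/2) - 7) - 5 = (-3*I*√3 - 7) - 5 = (-7 - 3*I*√3) - 5 = -12 - 3*I*√3 ≈ -12.0 - 5.1962*I)
(19 + (r - h(-2, 2)))*32 = (19 + ((-12 - 3*I*√3) - 1*5))*32 = (19 + ((-12 - 3*I*√3) - 5))*32 = (19 + (-17 - 3*I*√3))*32 = (2 - 3*I*√3)*32 = 64 - 96*I*√3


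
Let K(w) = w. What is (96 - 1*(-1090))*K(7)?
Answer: 8302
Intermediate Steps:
(96 - 1*(-1090))*K(7) = (96 - 1*(-1090))*7 = (96 + 1090)*7 = 1186*7 = 8302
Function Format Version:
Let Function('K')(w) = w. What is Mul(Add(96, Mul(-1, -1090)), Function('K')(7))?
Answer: 8302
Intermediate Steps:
Mul(Add(96, Mul(-1, -1090)), Function('K')(7)) = Mul(Add(96, Mul(-1, -1090)), 7) = Mul(Add(96, 1090), 7) = Mul(1186, 7) = 8302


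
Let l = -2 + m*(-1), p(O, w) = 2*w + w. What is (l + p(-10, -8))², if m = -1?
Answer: 625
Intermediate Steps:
p(O, w) = 3*w
l = -1 (l = -2 - 1*(-1) = -2 + 1 = -1)
(l + p(-10, -8))² = (-1 + 3*(-8))² = (-1 - 24)² = (-25)² = 625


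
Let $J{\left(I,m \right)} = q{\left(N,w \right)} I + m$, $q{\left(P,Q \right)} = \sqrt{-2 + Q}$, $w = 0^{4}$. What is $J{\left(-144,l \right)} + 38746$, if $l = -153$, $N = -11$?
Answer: $38593 - 144 i \sqrt{2} \approx 38593.0 - 203.65 i$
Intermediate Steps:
$w = 0$
$J{\left(I,m \right)} = m + i I \sqrt{2}$ ($J{\left(I,m \right)} = \sqrt{-2 + 0} I + m = \sqrt{-2} I + m = i \sqrt{2} I + m = i I \sqrt{2} + m = m + i I \sqrt{2}$)
$J{\left(-144,l \right)} + 38746 = \left(-153 + i \left(-144\right) \sqrt{2}\right) + 38746 = \left(-153 - 144 i \sqrt{2}\right) + 38746 = 38593 - 144 i \sqrt{2}$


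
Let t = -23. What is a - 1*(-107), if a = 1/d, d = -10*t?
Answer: 24611/230 ≈ 107.00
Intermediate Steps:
d = 230 (d = -10*(-23) = 230)
a = 1/230 ≈ 0.0043478
a - 1*(-107) = 1/230 - 1*(-107) = 1/230 + 107 = 24611/230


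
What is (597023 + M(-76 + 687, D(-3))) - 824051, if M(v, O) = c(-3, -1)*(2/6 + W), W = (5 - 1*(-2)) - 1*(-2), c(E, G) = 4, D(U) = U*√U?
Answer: -680972/3 ≈ -2.2699e+5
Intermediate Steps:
D(U) = U^(3/2)
W = 9 (W = (5 + 2) + 2 = 7 + 2 = 9)
M(v, O) = 112/3 (M(v, O) = 4*(2/6 + 9) = 4*(2*(⅙) + 9) = 4*(⅓ + 9) = 4*(28/3) = 112/3)
(597023 + M(-76 + 687, D(-3))) - 824051 = (597023 + 112/3) - 824051 = 1791181/3 - 824051 = -680972/3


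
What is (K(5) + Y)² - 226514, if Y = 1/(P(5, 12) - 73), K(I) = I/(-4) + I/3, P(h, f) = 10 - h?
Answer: -2356649975/10404 ≈ -2.2651e+5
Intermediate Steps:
K(I) = I/12 (K(I) = I*(-¼) + I*(⅓) = -I/4 + I/3 = I/12)
Y = -1/68 (Y = 1/((10 - 1*5) - 73) = 1/((10 - 5) - 73) = 1/(5 - 73) = 1/(-68) = -1/68 ≈ -0.014706)
(K(5) + Y)² - 226514 = ((1/12)*5 - 1/68)² - 226514 = (5/12 - 1/68)² - 226514 = (41/102)² - 226514 = 1681/10404 - 226514 = -2356649975/10404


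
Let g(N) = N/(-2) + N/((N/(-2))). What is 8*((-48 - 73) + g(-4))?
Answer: -968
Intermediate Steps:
g(N) = -2 - N/2 (g(N) = N*(-½) + N/((N*(-½))) = -N/2 + N/((-N/2)) = -N/2 + N*(-2/N) = -N/2 - 2 = -2 - N/2)
8*((-48 - 73) + g(-4)) = 8*((-48 - 73) + (-2 - ½*(-4))) = 8*(-121 + (-2 + 2)) = 8*(-121 + 0) = 8*(-121) = -968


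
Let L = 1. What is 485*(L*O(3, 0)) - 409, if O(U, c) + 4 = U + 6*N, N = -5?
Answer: -15444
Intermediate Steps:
O(U, c) = -34 + U (O(U, c) = -4 + (U + 6*(-5)) = -4 + (U - 30) = -4 + (-30 + U) = -34 + U)
485*(L*O(3, 0)) - 409 = 485*(1*(-34 + 3)) - 409 = 485*(1*(-31)) - 409 = 485*(-31) - 409 = -15035 - 409 = -15444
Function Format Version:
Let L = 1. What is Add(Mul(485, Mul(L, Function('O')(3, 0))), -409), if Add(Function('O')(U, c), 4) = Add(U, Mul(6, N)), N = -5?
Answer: -15444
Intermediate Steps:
Function('O')(U, c) = Add(-34, U) (Function('O')(U, c) = Add(-4, Add(U, Mul(6, -5))) = Add(-4, Add(U, -30)) = Add(-4, Add(-30, U)) = Add(-34, U))
Add(Mul(485, Mul(L, Function('O')(3, 0))), -409) = Add(Mul(485, Mul(1, Add(-34, 3))), -409) = Add(Mul(485, Mul(1, -31)), -409) = Add(Mul(485, -31), -409) = Add(-15035, -409) = -15444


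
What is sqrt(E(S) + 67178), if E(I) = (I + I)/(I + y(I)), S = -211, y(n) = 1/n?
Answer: sqrt(33291191466519)/22261 ≈ 259.19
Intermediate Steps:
E(I) = 2*I/(I + 1/I) (E(I) = (I + I)/(I + 1/I) = (2*I)/(I + 1/I) = 2*I/(I + 1/I))
sqrt(E(S) + 67178) = sqrt(2*(-211)**2/(1 + (-211)**2) + 67178) = sqrt(2*44521/(1 + 44521) + 67178) = sqrt(2*44521/44522 + 67178) = sqrt(2*44521*(1/44522) + 67178) = sqrt(44521/22261 + 67178) = sqrt(1495493979/22261) = sqrt(33291191466519)/22261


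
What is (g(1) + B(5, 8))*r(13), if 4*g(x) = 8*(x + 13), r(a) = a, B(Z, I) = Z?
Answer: 429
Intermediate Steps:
g(x) = 26 + 2*x (g(x) = (8*(x + 13))/4 = (8*(13 + x))/4 = (104 + 8*x)/4 = 26 + 2*x)
(g(1) + B(5, 8))*r(13) = ((26 + 2*1) + 5)*13 = ((26 + 2) + 5)*13 = (28 + 5)*13 = 33*13 = 429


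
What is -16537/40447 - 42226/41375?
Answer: -2392133397/1673494625 ≈ -1.4294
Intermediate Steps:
-16537/40447 - 42226/41375 = -2392133397/1673494625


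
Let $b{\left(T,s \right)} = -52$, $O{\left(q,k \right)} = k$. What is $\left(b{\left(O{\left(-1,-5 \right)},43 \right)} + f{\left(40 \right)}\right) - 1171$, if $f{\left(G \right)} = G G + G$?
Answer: $417$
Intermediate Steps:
$f{\left(G \right)} = G + G^{2}$ ($f{\left(G \right)} = G^{2} + G = G + G^{2}$)
$\left(b{\left(O{\left(-1,-5 \right)},43 \right)} + f{\left(40 \right)}\right) - 1171 = \left(-52 + 40 \left(1 + 40\right)\right) - 1171 = \left(-52 + 40 \cdot 41\right) - 1171 = \left(-52 + 1640\right) - 1171 = 1588 - 1171 = 417$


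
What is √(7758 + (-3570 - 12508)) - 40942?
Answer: -40942 + 8*I*√130 ≈ -40942.0 + 91.214*I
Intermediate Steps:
√(7758 + (-3570 - 12508)) - 40942 = √(7758 - 16078) - 40942 = √(-8320) - 40942 = 8*I*√130 - 40942 = -40942 + 8*I*√130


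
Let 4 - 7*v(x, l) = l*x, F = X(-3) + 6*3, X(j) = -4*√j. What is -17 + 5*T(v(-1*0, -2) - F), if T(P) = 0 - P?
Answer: 491/7 - 20*I*√3 ≈ 70.143 - 34.641*I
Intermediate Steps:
F = 18 - 4*I*√3 (F = -4*I*√3 + 6*3 = -4*I*√3 + 18 = 18 - 4*I*√3 ≈ 18.0 - 6.9282*I)
v(x, l) = 4/7 - l*x/7
T(P) = -P
-17 + 5*T(v(-1*0, -2) - F) = -17 + 5*(-((4/7 - ⅐*(-2)*(-1*0)) - (18 - 4*I*√3))) = -17 + 5*(-((4/7 - ⅐*(-2)*0) + (-18 + 4*I*√3))) = -17 + 5*(-((4/7 + 0) + (-18 + 4*I*√3))) = -17 + 5*(-(4/7 + (-18 + 4*I*√3))) = -17 + 5*(-(-122/7 + 4*I*√3)) = -17 + 5*(122/7 - 4*I*√3) = -17 + (610/7 - 20*I*√3) = 491/7 - 20*I*√3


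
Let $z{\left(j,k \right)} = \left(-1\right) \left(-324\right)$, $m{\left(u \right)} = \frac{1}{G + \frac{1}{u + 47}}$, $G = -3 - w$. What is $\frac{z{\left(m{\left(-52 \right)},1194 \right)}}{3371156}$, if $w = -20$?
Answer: $\frac{81}{842789} \approx 9.6109 \cdot 10^{-5}$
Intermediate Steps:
$G = 17$ ($G = -3 - -20 = -3 + 20 = 17$)
$m{\left(u \right)} = \frac{1}{17 + \frac{1}{47 + u}}$ ($m{\left(u \right)} = \frac{1}{17 + \frac{1}{u + 47}} = \frac{1}{17 + \frac{1}{47 + u}}$)
$z{\left(j,k \right)} = 324$
$\frac{z{\left(m{\left(-52 \right)},1194 \right)}}{3371156} = \frac{324}{3371156} = 324 \cdot \frac{1}{3371156} = \frac{81}{842789}$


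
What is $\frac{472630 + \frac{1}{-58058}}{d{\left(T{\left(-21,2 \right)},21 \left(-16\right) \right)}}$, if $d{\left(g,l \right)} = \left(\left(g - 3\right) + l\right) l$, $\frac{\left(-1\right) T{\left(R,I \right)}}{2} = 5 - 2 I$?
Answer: $\frac{27439952539}{6652053408} \approx 4.125$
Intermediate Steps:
$T{\left(R,I \right)} = -10 + 4 I$ ($T{\left(R,I \right)} = - 2 \left(5 - 2 I\right) = -10 + 4 I$)
$d{\left(g,l \right)} = l \left(-3 + g + l\right)$ ($d{\left(g,l \right)} = \left(\left(-3 + g\right) + l\right) l = \left(-3 + g + l\right) l = l \left(-3 + g + l\right)$)
$\frac{472630 + \frac{1}{-58058}}{d{\left(T{\left(-21,2 \right)},21 \left(-16\right) \right)}} = \frac{472630 + \frac{1}{-58058}}{21 \left(-16\right) \left(-3 + \left(-10 + 4 \cdot 2\right) + 21 \left(-16\right)\right)} = \frac{472630 - \frac{1}{58058}}{\left(-336\right) \left(-3 + \left(-10 + 8\right) - 336\right)} = \frac{27439952539}{58058 \left(- 336 \left(-3 - 2 - 336\right)\right)} = \frac{27439952539}{58058 \left(\left(-336\right) \left(-341\right)\right)} = \frac{27439952539}{58058 \cdot 114576} = \frac{27439952539}{58058} \cdot \frac{1}{114576} = \frac{27439952539}{6652053408}$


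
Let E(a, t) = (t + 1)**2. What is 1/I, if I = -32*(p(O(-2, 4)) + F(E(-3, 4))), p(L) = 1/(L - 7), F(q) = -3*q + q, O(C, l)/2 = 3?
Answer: 1/1632 ≈ 0.00061275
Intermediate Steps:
E(a, t) = (1 + t)**2
O(C, l) = 6 (O(C, l) = 2*3 = 6)
F(q) = -2*q
p(L) = 1/(-7 + L)
I = 1632 (I = -32*(1/(-7 + 6) - 2*(1 + 4)**2) = -32*(1/(-1) - 2*5**2) = -32*(-1 - 2*25) = -32*(-1 - 50) = -32*(-51) = 1632)
1/I = 1/1632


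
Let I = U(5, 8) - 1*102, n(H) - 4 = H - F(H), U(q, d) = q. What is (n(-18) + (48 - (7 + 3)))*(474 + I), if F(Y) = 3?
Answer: 7917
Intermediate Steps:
n(H) = 1 + H (n(H) = 4 + (H - 1*3) = 4 + (H - 3) = 4 + (-3 + H) = 1 + H)
I = -97 (I = 5 - 1*102 = 5 - 102 = -97)
(n(-18) + (48 - (7 + 3)))*(474 + I) = ((1 - 18) + (48 - (7 + 3)))*(474 - 97) = (-17 + (48 - 10))*377 = (-17 + 38)*377 = 21*377 = 7917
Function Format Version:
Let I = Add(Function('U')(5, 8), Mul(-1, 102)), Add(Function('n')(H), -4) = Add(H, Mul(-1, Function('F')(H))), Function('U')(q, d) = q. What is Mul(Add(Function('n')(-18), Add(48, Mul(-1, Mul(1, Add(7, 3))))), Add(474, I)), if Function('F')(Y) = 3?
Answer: 7917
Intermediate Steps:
Function('n')(H) = Add(1, H) (Function('n')(H) = Add(4, Add(H, Mul(-1, 3))) = Add(4, Add(H, -3)) = Add(4, Add(-3, H)) = Add(1, H))
I = -97 (I = Add(5, Mul(-1, 102)) = Add(5, -102) = -97)
Mul(Add(Function('n')(-18), Add(48, Mul(-1, Mul(1, Add(7, 3))))), Add(474, I)) = Mul(Add(Add(1, -18), Add(48, Mul(-1, Mul(1, Add(7, 3))))), Add(474, -97)) = Mul(Add(-17, Add(48, Mul(-1, Mul(1, 10)))), 377) = Mul(Add(-17, Add(48, Mul(-1, 10))), 377) = Mul(Add(-17, Add(48, -10)), 377) = Mul(Add(-17, 38), 377) = Mul(21, 377) = 7917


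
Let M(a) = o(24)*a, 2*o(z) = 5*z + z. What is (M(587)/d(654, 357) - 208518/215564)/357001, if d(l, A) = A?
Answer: 1506025995/4578915532058 ≈ 0.00032890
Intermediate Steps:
o(z) = 3*z (o(z) = (5*z + z)/2 = (6*z)/2 = 3*z)
M(a) = 72*a (M(a) = (3*24)*a = 72*a)
(M(587)/d(654, 357) - 208518/215564)/357001 = ((72*587)/357 - 208518/215564)/357001 = (42264*(1/357) - 208518*1/215564)*(1/357001) = (14088/119 - 104259/107782)*(1/357001) = (1506025995/12826058)*(1/357001) = 1506025995/4578915532058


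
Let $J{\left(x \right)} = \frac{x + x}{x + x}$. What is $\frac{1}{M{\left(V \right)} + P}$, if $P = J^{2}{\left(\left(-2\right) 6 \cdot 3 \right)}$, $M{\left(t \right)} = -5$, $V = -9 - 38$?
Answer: $- \frac{1}{4} \approx -0.25$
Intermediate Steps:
$J{\left(x \right)} = 1$ ($J{\left(x \right)} = \frac{2 x}{2 x} = 2 x \frac{1}{2 x} = 1$)
$V = -47$ ($V = -9 - 38 = -47$)
$P = 1$ ($P = 1^{2} = 1$)
$\frac{1}{M{\left(V \right)} + P} = \frac{1}{-5 + 1} = \frac{1}{-4} = - \frac{1}{4}$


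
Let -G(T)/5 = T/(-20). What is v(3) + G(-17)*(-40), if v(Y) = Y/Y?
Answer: 171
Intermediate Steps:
G(T) = T/4 (G(T) = -5*T/(-20) = -5*T*(-1)/20 = -(-1)*T/4 = T/4)
v(Y) = 1
v(3) + G(-17)*(-40) = 1 + ((¼)*(-17))*(-40) = 1 - 17/4*(-40) = 1 + 170 = 171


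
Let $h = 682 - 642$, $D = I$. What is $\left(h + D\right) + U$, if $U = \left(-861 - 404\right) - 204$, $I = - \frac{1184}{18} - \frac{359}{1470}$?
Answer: $- \frac{6593047}{4410} \approx -1495.0$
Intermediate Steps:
$I = - \frac{291157}{4410}$ ($I = \left(-1184\right) \frac{1}{18} - \frac{359}{1470} = - \frac{592}{9} - \frac{359}{1470} = - \frac{291157}{4410} \approx -66.022$)
$U = -1469$ ($U = -1265 - 204 = -1469$)
$D = - \frac{291157}{4410} \approx -66.022$
$h = 40$
$\left(h + D\right) + U = \left(40 - \frac{291157}{4410}\right) - 1469 = - \frac{114757}{4410} - 1469 = - \frac{6593047}{4410}$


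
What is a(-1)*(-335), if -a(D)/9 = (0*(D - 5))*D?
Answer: 0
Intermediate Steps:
a(D) = 0 (a(D) = -9*0*(D - 5)*D = -9*0*(-5 + D)*D = -0*D = -9*0 = 0)
a(-1)*(-335) = 0*(-335) = 0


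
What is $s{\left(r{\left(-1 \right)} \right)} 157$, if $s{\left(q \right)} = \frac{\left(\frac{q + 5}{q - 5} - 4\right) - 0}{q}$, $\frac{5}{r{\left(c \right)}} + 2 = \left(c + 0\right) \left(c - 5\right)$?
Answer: $- \frac{10676}{15} \approx -711.73$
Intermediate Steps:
$r{\left(c \right)} = \frac{5}{-2 + c \left(-5 + c\right)}$ ($r{\left(c \right)} = \frac{5}{-2 + \left(c + 0\right) \left(c - 5\right)} = \frac{5}{-2 + c \left(-5 + c\right)}$)
$s{\left(q \right)} = \frac{-4 + \frac{5 + q}{-5 + q}}{q}$ ($s{\left(q \right)} = \frac{\left(\frac{5 + q}{-5 + q} - 4\right) + 0}{q} = \frac{\left(-4 + \frac{5 + q}{-5 + q}\right) + 0}{q} = \frac{-4 + \frac{5 + q}{-5 + q}}{q}$)
$s{\left(r{\left(-1 \right)} \right)} 157 = \frac{25 - 3 \frac{5}{-2 + \left(-1\right)^{2} - -5}}{\frac{5}{-2 + \left(-1\right)^{2} - -5} \left(-5 + \frac{5}{-2 + \left(-1\right)^{2} - -5}\right)} 157 = \frac{25 - 3 \frac{5}{-2 + 1 + 5}}{\frac{5}{-2 + 1 + 5} \left(-5 + \frac{5}{-2 + 1 + 5}\right)} 157 = \frac{25 - 3 \cdot \frac{5}{4}}{\frac{5}{4} \left(-5 + \frac{5}{4}\right)} 157 = \frac{25 - 3 \cdot 5 \cdot \frac{1}{4}}{5 \cdot \frac{1}{4} \left(-5 + 5 \cdot \frac{1}{4}\right)} 157 = \frac{25 - \frac{15}{4}}{\frac{5}{4} \left(-5 + \frac{5}{4}\right)} 157 = \frac{4 \left(25 - \frac{15}{4}\right)}{5 \left(- \frac{15}{4}\right)} 157 = \frac{4}{5} \left(- \frac{4}{15}\right) \frac{85}{4} \cdot 157 = \left(- \frac{68}{15}\right) 157 = - \frac{10676}{15}$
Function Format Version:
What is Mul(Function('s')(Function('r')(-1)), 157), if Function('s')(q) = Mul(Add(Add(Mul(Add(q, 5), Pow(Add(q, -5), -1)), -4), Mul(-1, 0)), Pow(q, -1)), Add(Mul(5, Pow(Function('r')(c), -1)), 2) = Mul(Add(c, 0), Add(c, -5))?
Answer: Rational(-10676, 15) ≈ -711.73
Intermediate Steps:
Function('r')(c) = Mul(5, Pow(Add(-2, Mul(c, Add(-5, c))), -1)) (Function('r')(c) = Mul(5, Pow(Add(-2, Mul(Add(c, 0), Add(c, -5))), -1)) = Mul(5, Pow(Add(-2, Mul(c, Add(-5, c))), -1)))
Function('s')(q) = Mul(Pow(q, -1), Add(-4, Mul(Pow(Add(-5, q), -1), Add(5, q)))) (Function('s')(q) = Mul(Add(Add(Mul(Add(5, q), Pow(Add(-5, q), -1)), -4), 0), Pow(q, -1)) = Mul(Add(Add(Mul(Pow(Add(-5, q), -1), Add(5, q)), -4), 0), Pow(q, -1)) = Mul(Add(Add(-4, Mul(Pow(Add(-5, q), -1), Add(5, q))), 0), Pow(q, -1)) = Mul(Add(-4, Mul(Pow(Add(-5, q), -1), Add(5, q))), Pow(q, -1)) = Mul(Pow(q, -1), Add(-4, Mul(Pow(Add(-5, q), -1), Add(5, q)))))
Mul(Function('s')(Function('r')(-1)), 157) = Mul(Mul(Pow(Mul(5, Pow(Add(-2, Pow(-1, 2), Mul(-5, -1)), -1)), -1), Pow(Add(-5, Mul(5, Pow(Add(-2, Pow(-1, 2), Mul(-5, -1)), -1))), -1), Add(25, Mul(-3, Mul(5, Pow(Add(-2, Pow(-1, 2), Mul(-5, -1)), -1))))), 157) = Mul(Mul(Pow(Mul(5, Pow(Add(-2, 1, 5), -1)), -1), Pow(Add(-5, Mul(5, Pow(Add(-2, 1, 5), -1))), -1), Add(25, Mul(-3, Mul(5, Pow(Add(-2, 1, 5), -1))))), 157) = Mul(Mul(Pow(Mul(5, Pow(4, -1)), -1), Pow(Add(-5, Mul(5, Pow(4, -1))), -1), Add(25, Mul(-3, Mul(5, Pow(4, -1))))), 157) = Mul(Mul(Pow(Mul(5, Rational(1, 4)), -1), Pow(Add(-5, Mul(5, Rational(1, 4))), -1), Add(25, Mul(-3, Mul(5, Rational(1, 4))))), 157) = Mul(Mul(Pow(Rational(5, 4), -1), Pow(Add(-5, Rational(5, 4)), -1), Add(25, Mul(-3, Rational(5, 4)))), 157) = Mul(Mul(Rational(4, 5), Pow(Rational(-15, 4), -1), Add(25, Rational(-15, 4))), 157) = Mul(Mul(Rational(4, 5), Rational(-4, 15), Rational(85, 4)), 157) = Mul(Rational(-68, 15), 157) = Rational(-10676, 15)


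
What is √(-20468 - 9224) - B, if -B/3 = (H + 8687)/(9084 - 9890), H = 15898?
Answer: -73755/806 + 2*I*√7423 ≈ -91.507 + 172.31*I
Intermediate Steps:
B = 73755/806 (B = -3*(15898 + 8687)/(9084 - 9890) = -73755/(-806) = -73755*(-1)/806 = -3*(-24585/806) = 73755/806 ≈ 91.507)
√(-20468 - 9224) - B = √(-20468 - 9224) - 1*73755/806 = √(-29692) - 73755/806 = 2*I*√7423 - 73755/806 = -73755/806 + 2*I*√7423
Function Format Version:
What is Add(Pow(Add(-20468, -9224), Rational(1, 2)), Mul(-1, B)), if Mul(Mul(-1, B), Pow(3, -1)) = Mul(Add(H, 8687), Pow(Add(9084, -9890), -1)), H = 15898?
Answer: Add(Rational(-73755, 806), Mul(2, I, Pow(7423, Rational(1, 2)))) ≈ Add(-91.507, Mul(172.31, I))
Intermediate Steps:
B = Rational(73755, 806) (B = Mul(-3, Mul(Add(15898, 8687), Pow(Add(9084, -9890), -1))) = Mul(-3, Mul(24585, Pow(-806, -1))) = Mul(-3, Mul(24585, Rational(-1, 806))) = Mul(-3, Rational(-24585, 806)) = Rational(73755, 806) ≈ 91.507)
Add(Pow(Add(-20468, -9224), Rational(1, 2)), Mul(-1, B)) = Add(Pow(Add(-20468, -9224), Rational(1, 2)), Mul(-1, Rational(73755, 806))) = Add(Pow(-29692, Rational(1, 2)), Rational(-73755, 806)) = Add(Mul(2, I, Pow(7423, Rational(1, 2))), Rational(-73755, 806)) = Add(Rational(-73755, 806), Mul(2, I, Pow(7423, Rational(1, 2))))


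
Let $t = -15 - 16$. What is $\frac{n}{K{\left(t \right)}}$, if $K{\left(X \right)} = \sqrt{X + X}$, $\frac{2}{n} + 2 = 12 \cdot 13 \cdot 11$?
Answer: $- \frac{i \sqrt{62}}{53134} \approx - 0.00014819 i$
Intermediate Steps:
$n = \frac{1}{857}$ ($n = \frac{2}{-2 + 12 \cdot 13 \cdot 11} = \frac{2}{-2 + 156 \cdot 11} = \frac{2}{-2 + 1716} = \frac{2}{1714} = 2 \cdot \frac{1}{1714} = \frac{1}{857} \approx 0.0011669$)
$t = -31$ ($t = -15 - 16 = -31$)
$K{\left(X \right)} = \sqrt{2} \sqrt{X}$ ($K{\left(X \right)} = \sqrt{2 X} = \sqrt{2} \sqrt{X}$)
$\frac{n}{K{\left(t \right)}} = \frac{1}{857 \sqrt{2} \sqrt{-31}} = \frac{1}{857 \sqrt{2} i \sqrt{31}} = \frac{1}{857 i \sqrt{62}} = \frac{\left(- \frac{1}{62}\right) i \sqrt{62}}{857} = - \frac{i \sqrt{62}}{53134}$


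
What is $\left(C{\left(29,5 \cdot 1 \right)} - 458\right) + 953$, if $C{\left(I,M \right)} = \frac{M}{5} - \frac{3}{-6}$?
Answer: $\frac{993}{2} \approx 496.5$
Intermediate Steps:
$C{\left(I,M \right)} = \frac{1}{2} + \frac{M}{5}$ ($C{\left(I,M \right)} = M \frac{1}{5} - - \frac{1}{2} = \frac{M}{5} + \frac{1}{2} = \frac{1}{2} + \frac{M}{5}$)
$\left(C{\left(29,5 \cdot 1 \right)} - 458\right) + 953 = \left(\left(\frac{1}{2} + \frac{5 \cdot 1}{5}\right) - 458\right) + 953 = \left(\left(\frac{1}{2} + \frac{1}{5} \cdot 5\right) - 458\right) + 953 = \left(\left(\frac{1}{2} + 1\right) - 458\right) + 953 = \left(\frac{3}{2} - 458\right) + 953 = - \frac{913}{2} + 953 = \frac{993}{2}$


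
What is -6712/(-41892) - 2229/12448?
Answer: -2456573/130367904 ≈ -0.018843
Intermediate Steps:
-6712/(-41892) - 2229/12448 = -6712*(-1/41892) - 2229*1/12448 = 1678/10473 - 2229/12448 = -2456573/130367904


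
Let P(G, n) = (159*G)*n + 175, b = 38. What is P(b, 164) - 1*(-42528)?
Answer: 1033591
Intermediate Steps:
P(G, n) = 175 + 159*G*n (P(G, n) = 159*G*n + 175 = 175 + 159*G*n)
P(b, 164) - 1*(-42528) = (175 + 159*38*164) - 1*(-42528) = (175 + 990888) + 42528 = 991063 + 42528 = 1033591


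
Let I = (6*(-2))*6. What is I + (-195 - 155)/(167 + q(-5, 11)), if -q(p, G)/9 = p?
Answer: -7807/106 ≈ -73.651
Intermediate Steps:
I = -72 (I = -12*6 = -72)
q(p, G) = -9*p
I + (-195 - 155)/(167 + q(-5, 11)) = -72 + (-195 - 155)/(167 - 9*(-5)) = -72 - 350/(167 + 45) = -72 - 350/212 = -72 - 350*1/212 = -72 - 175/106 = -7807/106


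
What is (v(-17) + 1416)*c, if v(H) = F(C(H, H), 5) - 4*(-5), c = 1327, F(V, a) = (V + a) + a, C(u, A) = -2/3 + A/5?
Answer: 28701683/15 ≈ 1.9134e+6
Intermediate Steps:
C(u, A) = -2/3 + A/5 (C(u, A) = -2*1/3 + A*(1/5) = -2/3 + A/5)
F(V, a) = V + 2*a
v(H) = 88/3 + H/5 (v(H) = ((-2/3 + H/5) + 2*5) - 4*(-5) = ((-2/3 + H/5) + 10) + 20 = (28/3 + H/5) + 20 = 88/3 + H/5)
(v(-17) + 1416)*c = ((88/3 + (1/5)*(-17)) + 1416)*1327 = ((88/3 - 17/5) + 1416)*1327 = (389/15 + 1416)*1327 = (21629/15)*1327 = 28701683/15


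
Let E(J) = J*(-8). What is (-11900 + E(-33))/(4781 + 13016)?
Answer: -11636/17797 ≈ -0.65382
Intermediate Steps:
E(J) = -8*J
(-11900 + E(-33))/(4781 + 13016) = (-11900 - 8*(-33))/(4781 + 13016) = (-11900 + 264)/17797 = -11636*1/17797 = -11636/17797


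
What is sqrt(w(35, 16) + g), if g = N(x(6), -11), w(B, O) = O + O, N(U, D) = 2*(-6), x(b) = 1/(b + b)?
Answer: 2*sqrt(5) ≈ 4.4721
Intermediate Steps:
x(b) = 1/(2*b)
N(U, D) = -12
w(B, O) = 2*O
g = -12
sqrt(w(35, 16) + g) = sqrt(2*16 - 12) = sqrt(32 - 12) = sqrt(20) = 2*sqrt(5)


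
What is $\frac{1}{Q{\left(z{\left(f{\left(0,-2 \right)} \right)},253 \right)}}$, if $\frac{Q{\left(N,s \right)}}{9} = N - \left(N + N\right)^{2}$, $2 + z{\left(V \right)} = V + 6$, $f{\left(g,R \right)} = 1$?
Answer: $- \frac{1}{855} \approx -0.0011696$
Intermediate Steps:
$z{\left(V \right)} = 4 + V$ ($z{\left(V \right)} = -2 + \left(V + 6\right) = -2 + \left(6 + V\right) = 4 + V$)
$Q{\left(N,s \right)} = - 36 N^{2} + 9 N$ ($Q{\left(N,s \right)} = 9 \left(N - \left(N + N\right)^{2}\right) = 9 \left(N - \left(2 N\right)^{2}\right) = 9 \left(N - 4 N^{2}\right) = - 36 N^{2} + 9 N$)
$\frac{1}{Q{\left(z{\left(f{\left(0,-2 \right)} \right)},253 \right)}} = \frac{1}{9 \left(4 + 1\right) \left(1 - 4 \left(4 + 1\right)\right)} = \frac{1}{9 \cdot 5 \left(1 - 20\right)} = \frac{1}{9 \cdot 5 \left(-19\right)} = \frac{1}{-855} = - \frac{1}{855}$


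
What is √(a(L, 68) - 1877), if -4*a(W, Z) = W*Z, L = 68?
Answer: 3*I*√337 ≈ 55.073*I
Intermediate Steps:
a(W, Z) = -W*Z/4
√(a(L, 68) - 1877) = √(-¼*68*68 - 1877) = √(-1156 - 1877) = √(-3033) = 3*I*√337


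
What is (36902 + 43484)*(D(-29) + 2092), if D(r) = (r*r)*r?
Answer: -1792366642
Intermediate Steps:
D(r) = r**3 (D(r) = r**2*r = r**3)
(36902 + 43484)*(D(-29) + 2092) = (36902 + 43484)*((-29)**3 + 2092) = 80386*(-24389 + 2092) = 80386*(-22297) = -1792366642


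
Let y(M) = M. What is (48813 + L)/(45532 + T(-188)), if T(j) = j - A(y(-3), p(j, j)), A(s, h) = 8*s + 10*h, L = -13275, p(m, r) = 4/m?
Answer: 835143/1066153 ≈ 0.78332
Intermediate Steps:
T(j) = 24 + j - 40/j (T(j) = j - (8*(-3) + 10*(4/j)) = j - (-24 + 40/j) = j + (24 - 40/j) = 24 + j - 40/j)
(48813 + L)/(45532 + T(-188)) = (48813 - 13275)/(45532 + (24 - 188 - 40/(-188))) = 35538/(45532 + (24 - 188 - 40*(-1/188))) = 35538/(45532 + (24 - 188 + 10/47)) = 35538/(45532 - 7698/47) = 35538/(2132306/47) = 35538*(47/2132306) = 835143/1066153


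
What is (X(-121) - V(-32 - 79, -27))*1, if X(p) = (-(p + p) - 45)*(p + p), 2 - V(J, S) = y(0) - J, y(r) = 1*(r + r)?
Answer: -47565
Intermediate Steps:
y(r) = 2*r (y(r) = 1*(2*r) = 2*r)
V(J, S) = 2 + J (V(J, S) = 2 - (2*0 - J) = 2 - (0 - J) = 2 - (-1)*J = 2 + J)
X(p) = 2*p*(-45 - 2*p) (X(p) = (-2*p - 45)*(2*p) = (-45 - 2*p)*(2*p) = 2*p*(-45 - 2*p))
(X(-121) - V(-32 - 79, -27))*1 = (-2*(-121)*(45 + 2*(-121)) - (2 + (-32 - 79)))*1 = (-2*(-121)*(45 - 242) - (2 - 111))*1 = (-2*(-121)*(-197) - 1*(-109))*1 = (-47674 + 109)*1 = -47565*1 = -47565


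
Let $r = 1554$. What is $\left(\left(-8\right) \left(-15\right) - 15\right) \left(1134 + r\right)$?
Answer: $282240$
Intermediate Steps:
$\left(\left(-8\right) \left(-15\right) - 15\right) \left(1134 + r\right) = \left(\left(-8\right) \left(-15\right) - 15\right) \left(1134 + 1554\right) = \left(120 - 15\right) 2688 = 105 \cdot 2688 = 282240$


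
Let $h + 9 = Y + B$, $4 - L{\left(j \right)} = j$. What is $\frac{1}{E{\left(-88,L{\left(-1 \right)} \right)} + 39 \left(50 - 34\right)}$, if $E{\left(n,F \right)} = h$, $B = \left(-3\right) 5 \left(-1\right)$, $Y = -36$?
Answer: $\frac{1}{594} \approx 0.0016835$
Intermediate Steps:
$L{\left(j \right)} = 4 - j$
$B = 15$ ($B = \left(-15\right) \left(-1\right) = 15$)
$h = -30$ ($h = -9 + \left(-36 + 15\right) = -9 - 21 = -30$)
$E{\left(n,F \right)} = -30$
$\frac{1}{E{\left(-88,L{\left(-1 \right)} \right)} + 39 \left(50 - 34\right)} = \frac{1}{-30 + 39 \left(50 - 34\right)} = \frac{1}{-30 + 39 \cdot 16} = \frac{1}{-30 + 624} = \frac{1}{594}$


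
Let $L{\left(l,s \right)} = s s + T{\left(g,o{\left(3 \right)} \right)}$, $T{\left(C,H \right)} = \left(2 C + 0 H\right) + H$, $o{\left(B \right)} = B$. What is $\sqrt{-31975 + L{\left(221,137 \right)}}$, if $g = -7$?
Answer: $i \sqrt{13217} \approx 114.97 i$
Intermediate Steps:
$T{\left(C,H \right)} = H + 2 C$ ($T{\left(C,H \right)} = \left(2 C + 0\right) + H = 2 C + H = H + 2 C$)
$L{\left(l,s \right)} = -11 + s^{2}$ ($L{\left(l,s \right)} = s s + \left(3 + 2 \left(-7\right)\right) = s^{2} + \left(3 - 14\right) = s^{2} - 11 = -11 + s^{2}$)
$\sqrt{-31975 + L{\left(221,137 \right)}} = \sqrt{-31975 - \left(11 - 137^{2}\right)} = \sqrt{-31975 + \left(-11 + 18769\right)} = \sqrt{-31975 + 18758} = \sqrt{-13217} = i \sqrt{13217}$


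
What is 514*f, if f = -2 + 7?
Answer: 2570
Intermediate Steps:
f = 5
514*f = 514*5 = 2570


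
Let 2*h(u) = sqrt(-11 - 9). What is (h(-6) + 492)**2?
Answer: (492 + I*sqrt(5))**2 ≈ 2.4206e+5 + 2200.0*I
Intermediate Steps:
h(u) = I*sqrt(5) (h(u) = sqrt(-11 - 9)/2 = sqrt(-20)/2 = (2*I*sqrt(5))/2 = I*sqrt(5))
(h(-6) + 492)**2 = (I*sqrt(5) + 492)**2 = (492 + I*sqrt(5))**2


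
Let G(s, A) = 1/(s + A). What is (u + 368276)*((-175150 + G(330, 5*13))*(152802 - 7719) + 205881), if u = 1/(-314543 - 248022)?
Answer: -2079535631368080324781008/222213175 ≈ -9.3583e+15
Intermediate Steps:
G(s, A) = 1/(A + s)
u = -1/562565 (u = 1/(-562565) = -1/562565 ≈ -1.7776e-6)
(u + 368276)*((-175150 + G(330, 5*13))*(152802 - 7719) + 205881) = (-1/562565 + 368276)*((-175150 + 1/(5*13 + 330))*(152802 - 7719) + 205881) = 207179187939*((-175150 + 1/(65 + 330))*145083 + 205881)/562565 = 207179187939*((-175150 + 1/395)*145083 + 205881)/562565 = 207179187939*(-69184249/395*145083 + 205881)/562565 = 207179187939*(-10037458397667/395 + 205881)/562565 = (207179187939/562565)*(-10037377074672/395) = -2079535631368080324781008/222213175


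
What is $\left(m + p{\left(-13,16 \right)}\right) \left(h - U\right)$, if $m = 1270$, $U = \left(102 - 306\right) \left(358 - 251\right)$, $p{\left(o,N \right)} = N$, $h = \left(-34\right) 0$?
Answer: $28070808$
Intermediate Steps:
$h = 0$
$U = -21828$ ($U = \left(-204\right) 107 = -21828$)
$\left(m + p{\left(-13,16 \right)}\right) \left(h - U\right) = \left(1270 + 16\right) \left(0 - -21828\right) = 1286 \left(0 + 21828\right) = 1286 \cdot 21828 = 28070808$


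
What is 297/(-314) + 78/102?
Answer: -967/5338 ≈ -0.18115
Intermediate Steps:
297/(-314) + 78/102 = 297*(-1/314) + 78*(1/102) = -297/314 + 13/17 = -967/5338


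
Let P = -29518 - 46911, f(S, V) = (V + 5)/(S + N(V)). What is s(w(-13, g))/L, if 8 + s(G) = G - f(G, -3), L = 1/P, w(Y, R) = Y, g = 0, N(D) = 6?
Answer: 11082205/7 ≈ 1.5832e+6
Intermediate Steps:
f(S, V) = (5 + V)/(6 + S) (f(S, V) = (V + 5)/(S + 6) = (5 + V)/(6 + S))
P = -76429
L = -1/76429 (L = 1/(-76429) = -1/76429 ≈ -1.3084e-5)
s(G) = -8 + G - 2/(6 + G) (s(G) = -8 + (G - (5 - 3)/(6 + G)) = -8 + (G - 2/(6 + G)) = -8 + G - 2/(6 + G))
s(w(-13, g))/L = ((-2 + (-8 - 13)*(6 - 13))/(6 - 13))/(-1/76429) = ((-2 - 21*(-7))/(-7))*(-76429) = -(-2 + 147)/7*(-76429) = -⅐*145*(-76429) = -145/7*(-76429) = 11082205/7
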